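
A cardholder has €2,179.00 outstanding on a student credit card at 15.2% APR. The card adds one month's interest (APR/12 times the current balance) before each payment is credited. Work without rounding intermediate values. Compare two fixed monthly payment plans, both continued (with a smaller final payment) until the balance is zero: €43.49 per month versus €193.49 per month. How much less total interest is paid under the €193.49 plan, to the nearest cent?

€1,112.85

Monthly rate r = 15.2%/12 = 1.26667% = 0.0126667.
At €43.49/mo: n = ⌈−ln(1 − rB₀/P)/ln(1+r)⌉ = 80 payments (last €43.19); total interest = total paid − €2,179.00 = €1,299.90.
At €193.49/mo: 13 payments (last €44.17); total interest €187.05.
Interest saved = €1,299.90 − €187.05 = €1,112.85.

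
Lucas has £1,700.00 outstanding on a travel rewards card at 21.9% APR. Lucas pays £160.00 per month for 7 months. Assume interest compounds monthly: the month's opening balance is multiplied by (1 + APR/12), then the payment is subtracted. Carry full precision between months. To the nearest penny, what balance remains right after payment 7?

£746.21

Monthly rate r = 21.9%/12 = 1.825% = 0.01825.
Each month: B ← B·(1+r) − £160.00.
Month 1: interest £31.02; balance after payment £1,571.03.
Month 2: interest £28.67; balance after payment £1,439.70.
Month 3: interest £26.27; balance after payment £1,305.97.
Month 4: interest £23.83; balance after payment £1,169.80.
Month 5: interest £21.35; balance after payment £1,031.15.
Month 6: interest £18.82; balance after payment £889.97.
Month 7: interest £16.24; balance after payment £746.21.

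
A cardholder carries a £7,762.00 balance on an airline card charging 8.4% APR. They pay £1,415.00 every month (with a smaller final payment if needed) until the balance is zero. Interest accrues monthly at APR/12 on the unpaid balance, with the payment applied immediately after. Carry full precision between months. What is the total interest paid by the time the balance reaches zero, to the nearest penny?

£181.79

Monthly rate r = 8.4%/12 = 0.7% = 0.007.
Payoff takes n = ⌈−ln(1 − rB₀/P)/ln(1+r)⌉ = ⌈5.613⌉ = 6 payments; the last is £868.79.
Total paid = 5·£1,415.00 + £868.79 = £7,943.79.
Total interest = total paid − principal = £7,943.79 − £7,762.00 = £181.79.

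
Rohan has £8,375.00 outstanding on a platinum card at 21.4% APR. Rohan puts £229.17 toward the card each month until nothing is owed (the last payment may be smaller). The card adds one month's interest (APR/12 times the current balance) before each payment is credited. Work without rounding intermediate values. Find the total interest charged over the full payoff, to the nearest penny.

£5,300.08

Monthly rate r = 21.4%/12 = 1.78333% = 0.0178333.
Payoff takes n = ⌈−ln(1 − rB₀/P)/ln(1+r)⌉ = ⌈59.670⌉ = 60 payments; the last is £154.05.
Total paid = 59·£229.17 + £154.05 = £13,675.08.
Total interest = total paid − principal = £13,675.08 − £8,375.00 = £5,300.08.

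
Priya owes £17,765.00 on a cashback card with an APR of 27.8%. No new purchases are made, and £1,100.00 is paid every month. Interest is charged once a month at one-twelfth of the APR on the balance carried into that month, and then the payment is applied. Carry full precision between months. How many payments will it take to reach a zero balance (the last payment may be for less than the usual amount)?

Monthly rate r = 27.8%/12 = 2.31667% = 0.0231667.
Recurrence: B ← B·(1+r) − £1,100.00.
Month 1: interest £411.56; balance after payment £17,076.56.
Month 2: interest £395.61; balance after payment £16,372.16.
Closed form: n = −ln(1 − rB₀/P)/ln(1+r) = −ln(0.62586)/ln(1.02317) ≈ 20.462, so the balance reaches zero during payment 21.

21 payments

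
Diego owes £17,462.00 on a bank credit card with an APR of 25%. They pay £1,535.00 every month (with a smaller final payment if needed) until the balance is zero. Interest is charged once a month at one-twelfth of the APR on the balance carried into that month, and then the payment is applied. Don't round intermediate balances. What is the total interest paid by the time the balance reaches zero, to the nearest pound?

Monthly rate r = 25%/12 = 2.08333% = 0.0208333.
Payoff takes n = ⌈−ln(1 − rB₀/P)/ln(1+r)⌉ = ⌈13.119⌉ = 14 payments; the last is £183.58.
Total paid = 13·£1,535.00 + £183.58 = £20,138.58.
Total interest = total paid − principal = £20,138.58 − £17,462.00 = £2,676.58.

£2,677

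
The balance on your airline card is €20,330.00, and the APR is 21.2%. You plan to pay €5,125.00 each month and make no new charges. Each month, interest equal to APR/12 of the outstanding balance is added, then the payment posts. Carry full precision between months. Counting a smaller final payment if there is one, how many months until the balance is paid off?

5 payments

Monthly rate r = 21.2%/12 = 1.76667% = 0.0176667.
Recurrence: B ← B·(1+r) − €5,125.00.
Month 1: interest €359.16; balance after payment €15,564.16.
Month 2: interest €274.97; balance after payment €10,714.13.
Month 3: interest €189.28; balance after payment €5,778.41.
Month 4: interest €102.09; balance after payment €755.50.
Month 5: interest €13.35; balance after payment €0.00.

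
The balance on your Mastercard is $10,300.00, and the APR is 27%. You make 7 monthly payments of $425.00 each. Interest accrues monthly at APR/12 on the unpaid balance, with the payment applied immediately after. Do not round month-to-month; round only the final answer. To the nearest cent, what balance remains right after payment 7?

$8,852.44

Monthly rate r = 27%/12 = 2.25% = 0.0225.
Each month: B ← B·(1+r) − $425.00.
Month 1: interest $231.75; balance after payment $10,106.75.
Month 2: interest $227.40; balance after payment $9,909.15.
Month 3: interest $222.96; balance after payment $9,707.11.
Month 4: interest $218.41; balance after payment $9,500.52.
Month 5: interest $213.76; balance after payment $9,289.28.
Month 6: interest $209.01; balance after payment $9,073.29.
Month 7: interest $204.15; balance after payment $8,852.44.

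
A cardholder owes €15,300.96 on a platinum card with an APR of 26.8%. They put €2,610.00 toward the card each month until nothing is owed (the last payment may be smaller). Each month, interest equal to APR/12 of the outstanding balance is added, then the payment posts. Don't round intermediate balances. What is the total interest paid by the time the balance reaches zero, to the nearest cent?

€1,287.73

Monthly rate r = 26.8%/12 = 2.23333% = 0.0223333.
Payoff takes n = ⌈−ln(1 − rB₀/P)/ln(1+r)⌉ = ⌈6.353⌉ = 7 payments; the last is €928.69.
Total paid = 6·€2,610.00 + €928.69 = €16,588.69.
Total interest = total paid − principal = €16,588.69 − €15,300.96 = €1,287.73.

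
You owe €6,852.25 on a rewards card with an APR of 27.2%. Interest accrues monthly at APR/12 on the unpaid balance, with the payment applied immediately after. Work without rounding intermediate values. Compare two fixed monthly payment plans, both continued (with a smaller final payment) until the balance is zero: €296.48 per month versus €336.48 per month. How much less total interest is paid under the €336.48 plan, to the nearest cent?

€520.49

Monthly rate r = 27.2%/12 = 2.26667% = 0.0226667.
At €296.48/mo: n = ⌈−ln(1 − rB₀/P)/ln(1+r)⌉ = 34 payments (last €32.34); total interest = total paid − €6,852.25 = €2,963.93.
At €336.48/mo: 28 payments (last €210.73); total interest €2,443.44.
Interest saved = €2,963.93 − €2,443.44 = €520.49.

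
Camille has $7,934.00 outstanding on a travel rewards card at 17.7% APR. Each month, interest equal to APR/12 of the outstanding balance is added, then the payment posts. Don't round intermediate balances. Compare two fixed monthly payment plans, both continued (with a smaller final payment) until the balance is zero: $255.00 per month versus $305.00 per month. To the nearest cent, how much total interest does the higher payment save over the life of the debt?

$614.51

Monthly rate r = 17.7%/12 = 1.475% = 0.01475.
At $255.00/mo: n = ⌈−ln(1 − rB₀/P)/ln(1+r)⌉ = 42 payments (last $241.62); total interest = total paid − $7,934.00 = $2,762.62.
At $305.00/mo: 34 payments (last $17.11); total interest $2,148.11.
Interest saved = $2,762.62 − $2,148.11 = $614.51.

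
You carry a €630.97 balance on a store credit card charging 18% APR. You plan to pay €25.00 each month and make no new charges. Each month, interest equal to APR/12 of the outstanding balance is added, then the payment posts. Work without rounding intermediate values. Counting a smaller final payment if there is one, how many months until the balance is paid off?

32 months

Monthly rate r = 18%/12 = 1.5% = 0.015.
Recurrence: B ← B·(1+r) − €25.00.
Month 1: interest €9.46; balance after payment €615.43.
Month 2: interest €9.23; balance after payment €599.67.
Closed form: n = −ln(1 − rB₀/P)/ln(1+r) = −ln(0.62142)/ln(1.015) ≈ 31.954, so the balance reaches zero during payment 32.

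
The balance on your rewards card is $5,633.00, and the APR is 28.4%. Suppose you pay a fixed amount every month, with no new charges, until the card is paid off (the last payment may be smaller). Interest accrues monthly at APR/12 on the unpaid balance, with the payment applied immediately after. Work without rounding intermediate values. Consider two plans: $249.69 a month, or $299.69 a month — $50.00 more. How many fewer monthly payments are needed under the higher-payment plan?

7 fewer payments

Monthly rate r = 28.4%/12 = 2.36667% = 0.0236667.
At $249.69/mo: n = ⌈−ln(1 − rB₀/P)/ln(1+r)⌉ = 33 payments (last $159.58); total interest = total paid − $5,633.00 = $2,516.66.
At $299.69/mo: 26 payments (last $48.22); total interest $1,907.47.
Payments saved = 33 − 26 = 7.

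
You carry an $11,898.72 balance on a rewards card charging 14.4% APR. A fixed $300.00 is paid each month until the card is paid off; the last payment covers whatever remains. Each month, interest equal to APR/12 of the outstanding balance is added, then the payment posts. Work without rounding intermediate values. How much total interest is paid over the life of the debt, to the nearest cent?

Monthly rate r = 14.4%/12 = 1.2% = 0.012.
Payoff takes n = ⌈−ln(1 − rB₀/P)/ln(1+r)⌉ = ⌈54.170⌉ = 55 payments; the last is $51.13.
Total paid = 54·$300.00 + $51.13 = $16,251.13.
Total interest = total paid − principal = $16,251.13 − $11,898.72 = $4,352.41.

$4,352.41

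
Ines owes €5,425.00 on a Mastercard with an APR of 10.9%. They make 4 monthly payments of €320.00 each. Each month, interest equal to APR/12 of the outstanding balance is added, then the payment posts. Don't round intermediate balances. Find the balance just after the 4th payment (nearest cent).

Monthly rate r = 10.9%/12 = 0.908333% = 0.00908333.
Each month: B ← B·(1+r) − €320.00.
Month 1: interest €49.28; balance after payment €5,154.28.
Month 2: interest €46.82; balance after payment €4,881.10.
Month 3: interest €44.34; balance after payment €4,605.43.
Month 4: interest €41.83; balance after payment €4,327.26.

€4,327.26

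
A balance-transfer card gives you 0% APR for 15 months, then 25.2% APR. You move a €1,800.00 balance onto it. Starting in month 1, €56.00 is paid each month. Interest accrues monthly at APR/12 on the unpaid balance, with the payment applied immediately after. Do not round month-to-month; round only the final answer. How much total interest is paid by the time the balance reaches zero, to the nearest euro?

€243

Promo months 1–15 at r₀ = 0%/12 = 0; months 16+ at r₁ = 25.2%/12 = 0.021.
After month 15 (no interest yet): B = €1,800.00 − 15·€56.00 = €960.00.
Then at r₁ with €56.00/mo: n₂ = −ln(1 − r₁·B/P)/ln(1+r₁) ≈ 21.47 → 22 more payments.
Total paid = 36·€56.00 + €26.70 = €2,042.70; interest = €2,042.70 − €1,800.00 = €242.70.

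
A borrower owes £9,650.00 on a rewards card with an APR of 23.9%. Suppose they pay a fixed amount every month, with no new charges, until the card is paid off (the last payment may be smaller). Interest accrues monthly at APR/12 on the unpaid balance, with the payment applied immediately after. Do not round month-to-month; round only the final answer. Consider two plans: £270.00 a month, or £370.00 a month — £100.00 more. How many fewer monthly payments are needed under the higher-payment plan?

Monthly rate r = 23.9%/12 = 1.99167% = 0.0199167.
At £270.00/mo: n = ⌈−ln(1 − rB₀/P)/ln(1+r)⌉ = 64 payments (last £24.99); total interest = total paid − £9,650.00 = £7,384.99.
At £370.00/mo: 38 payments (last £59.52); total interest £4,099.52.
Payments saved = 64 − 38 = 26.

26 fewer payments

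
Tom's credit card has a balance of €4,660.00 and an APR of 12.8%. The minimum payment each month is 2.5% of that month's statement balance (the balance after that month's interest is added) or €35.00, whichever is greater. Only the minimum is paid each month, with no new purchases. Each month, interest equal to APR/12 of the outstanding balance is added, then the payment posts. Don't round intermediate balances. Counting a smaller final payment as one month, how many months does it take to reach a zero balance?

135 months

Monthly rate r = 12.8%/12 = 1.06667% = 0.0106667.
While 2.5% of the post-interest balance exceeds €35.00, each month B ← (B·(1+r))·(1 − 0.025), i.e. B shrinks by the factor (1+r)·0.975 = 0.9854.
This holds for months 1–83. Entering month 84 the balance is €1,374.76; 2.5% of the post-interest balance is now below €35.00, so the flat €35.00 minimum applies from here.
From month 84 a fixed €35.00 at rate r clears €1,374.76 in 52 more payments. Total: 83 + 52 = 135 months.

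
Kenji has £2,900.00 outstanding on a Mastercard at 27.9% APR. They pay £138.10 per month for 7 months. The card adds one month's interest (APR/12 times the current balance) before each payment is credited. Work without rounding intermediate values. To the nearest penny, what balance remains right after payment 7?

£2,369.40

Monthly rate r = 27.9%/12 = 2.325% = 0.02325.
Each month: B ← B·(1+r) − £138.10.
Month 1: interest £67.42; balance after payment £2,829.33.
Month 2: interest £65.78; balance after payment £2,757.01.
Month 3: interest £64.10; balance after payment £2,683.01.
Month 4: interest £62.38; balance after payment £2,607.29.
Month 5: interest £60.62; balance after payment £2,529.81.
Month 6: interest £58.82; balance after payment £2,450.52.
Month 7: interest £56.97; balance after payment £2,369.40.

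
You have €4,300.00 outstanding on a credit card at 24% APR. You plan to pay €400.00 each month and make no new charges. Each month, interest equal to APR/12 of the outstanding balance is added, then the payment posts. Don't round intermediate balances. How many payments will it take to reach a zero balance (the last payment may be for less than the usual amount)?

Monthly rate r = 24%/12 = 2% = 0.02.
Recurrence: B ← B·(1+r) − €400.00.
Month 1: interest €86.00; balance after payment €3,986.00.
Month 2: interest €79.72; balance after payment €3,665.72.
Closed form: n = −ln(1 − rB₀/P)/ln(1+r) = −ln(0.785)/ln(1.02) ≈ 12.224, so the balance reaches zero during payment 13.

13 payments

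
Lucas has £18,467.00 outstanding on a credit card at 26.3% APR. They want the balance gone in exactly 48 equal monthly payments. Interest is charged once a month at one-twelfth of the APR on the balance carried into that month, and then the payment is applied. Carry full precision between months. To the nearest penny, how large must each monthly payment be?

£625.78

Monthly rate r = 26.3%/12 = 2.19167% = 0.0219167.
Level-payment amortization: P = B₀·r / (1 − (1+r)^(−n)) = 18467.00·0.0219167 / (1 − 1.02192^(−48)).
Denominator 1 − (1+r)^(−48) = 0.646770592.
P = 404.735 / 0.646770592 ≈ 625.78.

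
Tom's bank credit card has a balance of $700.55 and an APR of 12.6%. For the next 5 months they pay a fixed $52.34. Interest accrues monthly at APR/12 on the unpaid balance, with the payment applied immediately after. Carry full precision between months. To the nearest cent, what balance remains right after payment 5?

$470.86

Monthly rate r = 12.6%/12 = 1.05% = 0.0105.
Each month: B ← B·(1+r) − $52.34.
Month 1: interest $7.36; balance after payment $655.57.
Month 2: interest $6.88; balance after payment $610.11.
Month 3: interest $6.41; balance after payment $564.18.
Month 4: interest $5.92; balance after payment $517.76.
Month 5: interest $5.44; balance after payment $470.86.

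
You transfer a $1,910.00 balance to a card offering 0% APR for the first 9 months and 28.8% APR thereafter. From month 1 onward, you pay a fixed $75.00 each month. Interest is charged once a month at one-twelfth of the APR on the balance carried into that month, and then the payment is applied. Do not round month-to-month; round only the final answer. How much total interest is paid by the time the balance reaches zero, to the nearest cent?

$355.36

Promo months 1–9 at r₀ = 0%/12 = 0; months 10+ at r₁ = 28.8%/12 = 0.024.
After month 9 (no interest yet): B = $1,910.00 − 9·$75.00 = $1,235.00.
Then at r₁ with $75.00/mo: n₂ = −ln(1 − r₁·B/P)/ln(1+r₁) ≈ 21.20 → 22 more payments.
Total paid = 30·$75.00 + $15.36 = $2,265.36; interest = $2,265.36 − $1,910.00 = $355.36.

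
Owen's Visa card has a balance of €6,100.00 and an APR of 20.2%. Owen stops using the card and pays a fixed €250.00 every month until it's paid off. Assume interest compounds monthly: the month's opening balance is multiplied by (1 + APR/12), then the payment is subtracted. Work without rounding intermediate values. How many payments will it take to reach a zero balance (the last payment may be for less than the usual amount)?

Monthly rate r = 20.2%/12 = 1.68333% = 0.0168333.
Recurrence: B ← B·(1+r) − €250.00.
Month 1: interest €102.68; balance after payment €5,952.68.
Month 2: interest €100.20; balance after payment €5,802.89.
Closed form: n = −ln(1 − rB₀/P)/ln(1+r) = −ln(0.58927)/ln(1.01683) ≈ 31.682, so the balance reaches zero during payment 32.

32 payments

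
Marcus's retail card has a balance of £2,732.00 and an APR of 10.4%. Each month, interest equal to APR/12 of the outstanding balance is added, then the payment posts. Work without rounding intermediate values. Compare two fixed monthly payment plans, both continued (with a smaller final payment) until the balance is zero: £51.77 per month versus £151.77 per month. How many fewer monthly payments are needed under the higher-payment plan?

Monthly rate r = 10.4%/12 = 0.866667% = 0.00866667.
At £51.77/mo: n = ⌈−ln(1 − rB₀/P)/ln(1+r)⌉ = 71 payments (last £43.52); total interest = total paid − £2,732.00 = £935.42.
At £151.77/mo: 20 payments (last £99.61); total interest £251.24.
Payments saved = 71 − 20 = 51.

51 fewer payments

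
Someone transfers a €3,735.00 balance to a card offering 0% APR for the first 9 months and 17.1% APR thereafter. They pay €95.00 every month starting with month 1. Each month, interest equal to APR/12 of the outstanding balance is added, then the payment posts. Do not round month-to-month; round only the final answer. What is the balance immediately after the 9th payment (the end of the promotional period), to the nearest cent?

€2,880.00

Promo months 1–9 at r₀ = 0%/12 = 0; months 10+ at r₁ = 17.1%/12 = 0.01425.
After month 9 (no interest yet): B = €3,735.00 − 9·€95.00 = €2,880.00.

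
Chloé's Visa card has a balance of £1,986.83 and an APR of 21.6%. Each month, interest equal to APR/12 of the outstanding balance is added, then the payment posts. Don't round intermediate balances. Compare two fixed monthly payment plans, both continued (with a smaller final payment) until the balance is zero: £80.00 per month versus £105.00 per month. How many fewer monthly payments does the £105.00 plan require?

Monthly rate r = 21.6%/12 = 1.8% = 0.018.
At £80.00/mo: n = ⌈−ln(1 − rB₀/P)/ln(1+r)⌉ = 34 payments (last £16.92); total interest = total paid − £1,986.83 = £670.09.
At £105.00/mo: 24 payments (last £36.15); total interest £464.32.
Payments saved = 34 − 24 = 10.

10 fewer payments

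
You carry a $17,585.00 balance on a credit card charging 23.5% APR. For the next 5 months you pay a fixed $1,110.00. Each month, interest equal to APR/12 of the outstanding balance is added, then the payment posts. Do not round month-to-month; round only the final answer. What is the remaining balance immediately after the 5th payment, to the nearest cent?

$13,603.96

Monthly rate r = 23.5%/12 = 1.95833% = 0.0195833.
Each month: B ← B·(1+r) − $1,110.00.
Month 1: interest $344.37; balance after payment $16,819.37.
Month 2: interest $329.38; balance after payment $16,038.75.
Month 3: interest $314.09; balance after payment $15,242.84.
Month 4: interest $298.51; balance after payment $14,431.35.
Month 5: interest $282.61; balance after payment $13,603.96.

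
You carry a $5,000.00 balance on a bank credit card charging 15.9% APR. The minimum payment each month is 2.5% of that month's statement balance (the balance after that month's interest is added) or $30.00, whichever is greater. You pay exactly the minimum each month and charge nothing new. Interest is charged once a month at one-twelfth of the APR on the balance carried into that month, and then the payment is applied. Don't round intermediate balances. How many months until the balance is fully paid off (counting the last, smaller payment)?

175 months

Monthly rate r = 15.9%/12 = 1.325% = 0.01325.
While 2.5% of the post-interest balance exceeds $30.00, each month B ← (B·(1+r))·(1 − 0.025), i.e. B shrinks by the factor (1+r)·0.975 = 0.98792.
This holds for months 1–119. Entering month 120 the balance is $1,177.05; 2.5% of the post-interest balance is now below $30.00, so the flat $30.00 minimum applies from here.
From month 120 a fixed $30.00 at rate r clears $1,177.05 in 56 more payments. Total: 119 + 56 = 175 months.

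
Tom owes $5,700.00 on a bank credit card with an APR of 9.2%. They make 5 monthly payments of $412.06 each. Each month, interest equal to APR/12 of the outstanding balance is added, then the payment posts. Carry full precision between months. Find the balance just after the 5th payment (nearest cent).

Monthly rate r = 9.2%/12 = 0.766667% = 0.00766667.
Each month: B ← B·(1+r) − $412.06.
Month 1: interest $43.70; balance after payment $5,331.64.
Month 2: interest $40.88; balance after payment $4,960.46.
Month 3: interest $38.03; balance after payment $4,586.43.
Month 4: interest $35.16; balance after payment $4,209.53.
Month 5: interest $32.27; balance after payment $3,829.74.

$3,829.74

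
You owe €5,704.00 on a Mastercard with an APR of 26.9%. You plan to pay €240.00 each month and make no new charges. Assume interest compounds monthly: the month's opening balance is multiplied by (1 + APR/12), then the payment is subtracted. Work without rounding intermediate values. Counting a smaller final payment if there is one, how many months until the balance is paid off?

Monthly rate r = 26.9%/12 = 2.24167% = 0.0224167.
Recurrence: B ← B·(1+r) − €240.00.
Month 1: interest €127.86; balance after payment €5,591.86.
Month 2: interest €125.35; balance after payment €5,477.22.
Closed form: n = −ln(1 − rB₀/P)/ln(1+r) = −ln(0.46723)/ln(1.02242) ≈ 34.324, so the balance reaches zero during payment 35.

35 payments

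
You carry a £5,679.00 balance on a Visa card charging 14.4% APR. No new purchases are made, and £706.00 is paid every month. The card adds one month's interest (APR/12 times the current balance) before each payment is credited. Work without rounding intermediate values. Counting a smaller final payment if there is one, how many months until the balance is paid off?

Monthly rate r = 14.4%/12 = 1.2% = 0.012.
Recurrence: B ← B·(1+r) − £706.00.
Month 1: interest £68.15; balance after payment £5,041.15.
Month 2: interest £60.49; balance after payment £4,395.64.
Closed form: n = −ln(1 − rB₀/P)/ln(1+r) = −ln(0.90347)/ln(1.012) ≈ 8.510, so the balance reaches zero during payment 9.

9 months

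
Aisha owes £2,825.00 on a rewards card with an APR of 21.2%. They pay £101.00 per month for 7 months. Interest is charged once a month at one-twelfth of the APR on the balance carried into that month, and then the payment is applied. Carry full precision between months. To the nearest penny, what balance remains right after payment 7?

£2,447.84

Monthly rate r = 21.2%/12 = 1.76667% = 0.0176667.
Each month: B ← B·(1+r) − £101.00.
Month 1: interest £49.91; balance after payment £2,773.91.
Month 2: interest £49.01; balance after payment £2,721.91.
Month 3: interest £48.09; balance after payment £2,669.00.
Month 4: interest £47.15; balance after payment £2,615.15.
Month 5: interest £46.20; balance after payment £2,560.35.
Month 6: interest £45.23; balance after payment £2,504.59.
Month 7: interest £44.25; balance after payment £2,447.84.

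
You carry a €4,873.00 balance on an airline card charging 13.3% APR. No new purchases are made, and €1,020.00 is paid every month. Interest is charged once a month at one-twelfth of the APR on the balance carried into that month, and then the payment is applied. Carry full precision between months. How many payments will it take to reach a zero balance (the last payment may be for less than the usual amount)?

Monthly rate r = 13.3%/12 = 1.10833% = 0.0110833.
Recurrence: B ← B·(1+r) − €1,020.00.
Month 1: interest €54.01; balance after payment €3,907.01.
Month 2: interest €43.30; balance after payment €2,930.31.
Month 3: interest €32.48; balance after payment €1,942.79.
Month 4: interest €21.53; balance after payment €944.32.
Month 5: interest €10.47; balance after payment €0.00.

5 payments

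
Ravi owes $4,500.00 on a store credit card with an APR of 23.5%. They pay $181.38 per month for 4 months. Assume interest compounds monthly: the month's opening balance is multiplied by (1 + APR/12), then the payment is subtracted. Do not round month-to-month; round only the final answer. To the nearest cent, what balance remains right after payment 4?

$4,115.88

Monthly rate r = 23.5%/12 = 1.95833% = 0.0195833.
Each month: B ← B·(1+r) − $181.38.
Month 1: interest $88.12; balance after payment $4,406.74.
Month 2: interest $86.30; balance after payment $4,311.66.
Month 3: interest $84.44; balance after payment $4,214.72.
Month 4: interest $82.54; balance after payment $4,115.88.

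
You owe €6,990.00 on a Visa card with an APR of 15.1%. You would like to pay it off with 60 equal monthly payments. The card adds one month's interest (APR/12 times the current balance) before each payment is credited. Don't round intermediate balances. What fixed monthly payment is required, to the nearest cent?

€166.66

Monthly rate r = 15.1%/12 = 1.25833% = 0.0125833.
Level-payment amortization: P = B₀·r / (1 − (1+r)^(−n)) = 6990.00·0.0125833 / (1 − 1.01258^(−60)).
Denominator 1 − (1+r)^(−60) = 0.527770068.
P = 87.9575 / 0.527770068 ≈ 166.66.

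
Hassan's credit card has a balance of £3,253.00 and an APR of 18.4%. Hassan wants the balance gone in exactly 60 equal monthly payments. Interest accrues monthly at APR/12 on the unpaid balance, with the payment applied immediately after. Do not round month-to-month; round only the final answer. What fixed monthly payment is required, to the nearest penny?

Monthly rate r = 18.4%/12 = 1.53333% = 0.0153333.
Level-payment amortization: P = B₀·r / (1 − (1+r)^(−n)) = 3253.00·0.0153333 / (1 − 1.01533^(−60)).
Denominator 1 − (1+r)^(−60) = 0.598688742.
P = 49.8793 / 0.598688742 ≈ 83.31.

£83.31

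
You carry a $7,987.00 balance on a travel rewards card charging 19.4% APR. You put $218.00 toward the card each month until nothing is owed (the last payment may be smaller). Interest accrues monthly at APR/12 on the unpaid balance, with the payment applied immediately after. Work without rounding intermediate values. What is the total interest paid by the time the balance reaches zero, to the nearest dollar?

Monthly rate r = 19.4%/12 = 1.61667% = 0.0161667.
Payoff takes n = ⌈−ln(1 − rB₀/P)/ln(1+r)⌉ = ⌈55.947⌉ = 56 payments; the last is $206.54.
Total paid = 55·$218.00 + $206.54 = $12,196.54.
Total interest = total paid − principal = $12,196.54 − $7,987.00 = $4,209.54.

$4,210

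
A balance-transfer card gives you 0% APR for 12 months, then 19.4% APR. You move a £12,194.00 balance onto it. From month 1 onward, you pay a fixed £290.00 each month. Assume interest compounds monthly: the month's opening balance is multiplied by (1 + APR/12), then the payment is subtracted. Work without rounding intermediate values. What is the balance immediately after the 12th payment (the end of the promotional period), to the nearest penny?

£8,714.00

Promo months 1–12 at r₀ = 0%/12 = 0; months 13+ at r₁ = 19.4%/12 = 0.0161667.
After month 12 (no interest yet): B = £12,194.00 − 12·£290.00 = £8,714.00.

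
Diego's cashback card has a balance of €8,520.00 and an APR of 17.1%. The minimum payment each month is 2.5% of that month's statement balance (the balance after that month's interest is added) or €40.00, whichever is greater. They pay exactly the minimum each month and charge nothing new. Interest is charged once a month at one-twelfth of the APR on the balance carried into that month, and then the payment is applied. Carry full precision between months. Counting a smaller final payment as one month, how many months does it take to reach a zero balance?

Monthly rate r = 17.1%/12 = 1.425% = 0.01425.
While 2.5% of the post-interest balance exceeds €40.00, each month B ← (B·(1+r))·(1 − 0.025), i.e. B shrinks by the factor (1+r)·0.975 = 0.98889.
This holds for months 1–152. Entering month 153 the balance is €1,560.21; 2.5% of the post-interest balance is now below €40.00, so the flat €40.00 minimum applies from here.
From month 153 a fixed €40.00 at rate r clears €1,560.21 in 58 more payments. Total: 152 + 58 = 210 months.

210 months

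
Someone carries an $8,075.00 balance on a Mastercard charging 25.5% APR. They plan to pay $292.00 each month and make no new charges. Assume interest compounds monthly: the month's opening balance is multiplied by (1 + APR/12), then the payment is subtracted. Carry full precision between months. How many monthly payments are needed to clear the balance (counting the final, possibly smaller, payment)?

43 months

Monthly rate r = 25.5%/12 = 2.125% = 0.02125.
Recurrence: B ← B·(1+r) − $292.00.
Month 1: interest $171.59; balance after payment $7,954.59.
Month 2: interest $169.04; balance after payment $7,831.63.
Closed form: n = −ln(1 − rB₀/P)/ln(1+r) = −ln(0.41235)/ln(1.02125) ≈ 42.130, so the balance reaches zero during payment 43.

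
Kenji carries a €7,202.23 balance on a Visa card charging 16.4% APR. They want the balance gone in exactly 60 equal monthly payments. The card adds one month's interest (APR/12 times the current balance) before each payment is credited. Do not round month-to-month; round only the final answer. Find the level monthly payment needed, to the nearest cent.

€176.68

Monthly rate r = 16.4%/12 = 1.36667% = 0.0136667.
Level-payment amortization: P = B₀·r / (1 − (1+r)^(−n)) = 7202.23·0.0136667 / (1 − 1.01367^(−60)).
Denominator 1 − (1+r)^(−60) = 0.557115915.
P = 98.4305 / 0.557115915 ≈ 176.68.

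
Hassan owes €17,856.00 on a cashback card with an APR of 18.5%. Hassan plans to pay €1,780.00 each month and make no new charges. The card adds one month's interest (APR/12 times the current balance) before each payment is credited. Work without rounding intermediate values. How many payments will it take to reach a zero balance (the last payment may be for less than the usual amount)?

11 payments

Monthly rate r = 18.5%/12 = 1.54167% = 0.0154167.
Recurrence: B ← B·(1+r) − €1,780.00.
Month 1: interest €275.28; balance after payment €16,351.28.
Month 2: interest €252.08; balance after payment €14,823.36.
Closed form: n = −ln(1 − rB₀/P)/ln(1+r) = −ln(0.84535)/ln(1.01542) ≈ 10.982, so the balance reaches zero during payment 11.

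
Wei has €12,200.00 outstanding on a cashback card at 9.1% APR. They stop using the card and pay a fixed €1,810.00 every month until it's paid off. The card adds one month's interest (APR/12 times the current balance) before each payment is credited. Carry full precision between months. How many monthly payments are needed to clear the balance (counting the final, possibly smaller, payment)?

7 months

Monthly rate r = 9.1%/12 = 0.758333% = 0.00758333.
Recurrence: B ← B·(1+r) − €1,810.00.
Month 1: interest €92.52; balance after payment €10,482.52.
Month 2: interest €79.49; balance after payment €8,752.01.
Closed form: n = −ln(1 − rB₀/P)/ln(1+r) = −ln(0.94889)/ln(1.00758) ≈ 6.945, so the balance reaches zero during payment 7.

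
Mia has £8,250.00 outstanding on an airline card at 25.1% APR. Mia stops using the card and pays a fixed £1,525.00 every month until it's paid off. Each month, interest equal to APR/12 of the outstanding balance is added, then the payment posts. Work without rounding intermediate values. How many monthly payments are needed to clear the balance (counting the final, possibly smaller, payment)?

6 months

Monthly rate r = 25.1%/12 = 2.09167% = 0.0209167.
Recurrence: B ← B·(1+r) − £1,525.00.
Month 1: interest £172.56; balance after payment £6,897.56.
Month 2: interest £144.27; balance after payment £5,516.84.
Month 3: interest £115.39; balance after payment £4,107.23.
Month 4: interest £85.91; balance after payment £2,668.14.
Month 5: interest £55.81; balance after payment £1,198.95.
Month 6: interest £25.08; balance after payment £0.00.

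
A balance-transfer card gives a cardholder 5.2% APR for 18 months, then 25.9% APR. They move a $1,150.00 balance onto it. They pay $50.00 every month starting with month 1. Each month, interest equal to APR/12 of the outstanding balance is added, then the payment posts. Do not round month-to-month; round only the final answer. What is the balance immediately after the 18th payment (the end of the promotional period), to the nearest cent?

Promo months 1–18 at r₀ = 5.2%/12 = 0.00433333; months 19+ at r₁ = 25.9%/12 = 0.0215833.
After month 18: iterate B ← B·(1+r₀) − $50.00 for 18 months → $309.15.

$309.15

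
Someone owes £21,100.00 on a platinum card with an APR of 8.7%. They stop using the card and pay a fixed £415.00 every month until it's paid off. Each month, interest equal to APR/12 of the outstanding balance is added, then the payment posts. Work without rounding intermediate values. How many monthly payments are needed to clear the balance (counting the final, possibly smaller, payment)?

Monthly rate r = 8.7%/12 = 0.725% = 0.00725.
Recurrence: B ← B·(1+r) − £415.00.
Month 1: interest £152.97; balance after payment £20,837.97.
Month 2: interest £151.08; balance after payment £20,574.05.
Closed form: n = −ln(1 − rB₀/P)/ln(1+r) = −ln(0.63139)/ln(1.00725) ≈ 63.656, so the balance reaches zero during payment 64.

64 months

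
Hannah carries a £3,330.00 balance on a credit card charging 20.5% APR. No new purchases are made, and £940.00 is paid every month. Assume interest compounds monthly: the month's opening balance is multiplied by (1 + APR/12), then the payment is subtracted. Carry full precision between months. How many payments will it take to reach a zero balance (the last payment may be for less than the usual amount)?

4 months

Monthly rate r = 20.5%/12 = 1.70833% = 0.0170833.
Recurrence: B ← B·(1+r) − £940.00.
Month 1: interest £56.89; balance after payment £2,446.89.
Month 2: interest £41.80; balance after payment £1,548.69.
Month 3: interest £26.46; balance after payment £635.15.
Month 4: interest £10.85; balance after payment £0.00.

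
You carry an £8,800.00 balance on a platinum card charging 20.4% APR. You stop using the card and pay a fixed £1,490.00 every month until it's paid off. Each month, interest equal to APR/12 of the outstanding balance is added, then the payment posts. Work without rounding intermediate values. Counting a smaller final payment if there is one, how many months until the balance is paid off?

7 months

Monthly rate r = 20.4%/12 = 1.7% = 0.017.
Recurrence: B ← B·(1+r) − £1,490.00.
Month 1: interest £149.60; balance after payment £7,459.60.
Month 2: interest £126.81; balance after payment £6,096.41.
Closed form: n = −ln(1 − rB₀/P)/ln(1+r) = −ln(0.8996)/ln(1.017) ≈ 6.277, so the balance reaches zero during payment 7.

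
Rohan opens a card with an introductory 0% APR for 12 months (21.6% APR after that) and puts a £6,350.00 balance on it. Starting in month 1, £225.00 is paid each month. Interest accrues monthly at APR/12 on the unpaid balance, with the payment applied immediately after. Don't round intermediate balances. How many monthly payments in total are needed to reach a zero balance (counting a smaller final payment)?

32 months

Promo months 1–12 at r₀ = 0%/12 = 0; months 13+ at r₁ = 21.6%/12 = 0.018.
After month 12 (no interest yet): B = £6,350.00 − 12·£225.00 = £3,650.00.
Then at r₁ with £225.00/mo: n₂ = −ln(1 − r₁·B/P)/ln(1+r₁) ≈ 19.36 → 20 more payments.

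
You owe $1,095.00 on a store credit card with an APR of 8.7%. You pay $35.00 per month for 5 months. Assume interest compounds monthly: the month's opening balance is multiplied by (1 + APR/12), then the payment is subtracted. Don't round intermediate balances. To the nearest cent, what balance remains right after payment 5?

Monthly rate r = 8.7%/12 = 0.725% = 0.00725.
Each month: B ← B·(1+r) − $35.00.
Month 1: interest $7.94; balance after payment $1,067.94.
Month 2: interest $7.74; balance after payment $1,040.68.
Month 3: interest $7.54; balance after payment $1,013.23.
Month 4: interest $7.35; balance after payment $985.57.
Month 5: interest $7.15; balance after payment $957.72.

$957.72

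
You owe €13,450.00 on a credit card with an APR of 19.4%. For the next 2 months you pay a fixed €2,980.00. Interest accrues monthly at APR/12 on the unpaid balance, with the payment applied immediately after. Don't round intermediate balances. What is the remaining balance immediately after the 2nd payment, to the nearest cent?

€7,880.22

Monthly rate r = 19.4%/12 = 1.61667% = 0.0161667.
Each month: B ← B·(1+r) − €2,980.00.
Month 1: interest €217.44; balance after payment €10,687.44.
Month 2: interest €172.78; balance after payment €7,880.22.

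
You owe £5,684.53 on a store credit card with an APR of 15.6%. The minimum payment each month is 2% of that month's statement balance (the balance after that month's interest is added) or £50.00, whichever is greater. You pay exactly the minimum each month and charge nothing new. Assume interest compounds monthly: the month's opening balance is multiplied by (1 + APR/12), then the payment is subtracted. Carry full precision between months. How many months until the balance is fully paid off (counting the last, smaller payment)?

Monthly rate r = 15.6%/12 = 1.3% = 0.013.
While 2% of the post-interest balance exceeds £50.00, each month B ← (B·(1+r))·(1 − 0.02), i.e. B shrinks by the factor (1+r)·0.98 = 0.99274.
This holds for months 1–115. Entering month 116 the balance is £2,459.12; 2% of the post-interest balance is now below £50.00, so the flat £50.00 minimum applies from here.
From month 116 a fixed £50.00 at rate r clears £2,459.12 in 79 more payments. Total: 115 + 79 = 194 months.

194 months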